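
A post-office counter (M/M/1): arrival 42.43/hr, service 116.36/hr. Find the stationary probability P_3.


ρ = 42.43/116.36 = 0.3646
P_n = (1−ρ)·ρ^n = (1 − 0.3646)·0.3646^3 = 0.6354·0.048485 = 0.030805

Final: 0.030805


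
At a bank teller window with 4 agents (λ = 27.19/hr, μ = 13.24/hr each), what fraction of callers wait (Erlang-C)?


a = λ/μ = 2.0536; ρ = a/4 = 0.5134
P₀ = 0.123019 (from M/M/c formula)
C(c,a) = [a^c/(c!(1−ρ))]·P₀ = [17.78627/(24·0.4866)]·0.123019
= 1.52303·0.123019 = 0.187361

Final: 0.187361


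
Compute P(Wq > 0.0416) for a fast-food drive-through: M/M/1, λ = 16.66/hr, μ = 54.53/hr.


ρ = 16.66/54.53 = 0.3055
P(Wq > t) = ρ·e^{−(μ−λ)t} = 0.3055·e^{−1.5754}
= 0.3055·0.206926 = 0.063220

Final: 0.063220


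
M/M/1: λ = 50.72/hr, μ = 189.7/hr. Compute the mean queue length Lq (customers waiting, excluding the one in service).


ρ = 50.72/189.7 = 0.2674
Lq = ρ²/(1−ρ) = 0.07149/0.7326 = 0.09758

Final: 0.09758


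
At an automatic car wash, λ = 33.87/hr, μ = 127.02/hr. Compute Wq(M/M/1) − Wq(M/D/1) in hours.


ρ = 33.87/127.02 = 0.2667
Wq(M/M/1) = ρ/(μ−λ) = 0.2667/93.15 = 0.002863 hr
Wq(M/D/1) = ρ/(2(μ−λ)) = 0.001431 hr
Savings = 0.002863 − 0.001431 = 0.001431 hr

Final: 0.001431 hr


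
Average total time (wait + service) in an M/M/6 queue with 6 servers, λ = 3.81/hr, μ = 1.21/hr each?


a = 3.1488; ρ = 0.5248; P₀ = 0.041958
Lq = P₀·a^c·ρ/(c!(1−ρ)²) = 0.13199
Wq = Lq/λ = 0.13199/3.81 = 0.03464 hr
W = Wq + 1/μ = 0.03464 + 0.82645 = 0.86109 hr

Final: 0.86109 hr


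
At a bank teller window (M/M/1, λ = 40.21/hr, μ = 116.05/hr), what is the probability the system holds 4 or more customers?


ρ = 40.21/116.05 = 0.3465
P(N ≥ n) = ρ^n = 0.3465^4 = 0.014413

Final: 0.014413


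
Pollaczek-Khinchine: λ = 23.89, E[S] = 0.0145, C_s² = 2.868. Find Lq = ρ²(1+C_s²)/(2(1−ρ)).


ρ = λ·E[S] = 23.89·0.0145 = 0.3464
Lq = ρ²(1+C_s²)/(2(1−ρ)) = 0.1200·(1+2.868)/(2·0.6536)
= 0.1200·3.8680/1.3072 = 0.35507

Final: 0.35507


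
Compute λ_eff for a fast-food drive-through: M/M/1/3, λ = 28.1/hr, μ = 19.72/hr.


ρ = 1.4249; P_K = (1−ρ)ρ^3/(1−ρ^4) = 0.393717
λ_eff = λ(1 − P_K) = 28.1·(1 − 0.393717) = 28.1·0.606283 = 17.0366 /hr

Final: 17.0366 /hr


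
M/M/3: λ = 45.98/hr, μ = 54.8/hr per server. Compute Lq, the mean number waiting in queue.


a = λ/μ = 0.8391; ρ = a/3 = 0.2797
P₀ = 0.429603
Lq = P₀·a^c·ρ / (c!·(1−ρ)²) = 0.429603·0.59070·0.2797/(6·0.51886)
= 0.02280

Final: 0.02280


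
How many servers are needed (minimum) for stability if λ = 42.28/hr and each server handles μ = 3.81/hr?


Stability requires cμ > λ ⇔ c > λ/μ.
λ/μ = 42.28/3.81 = 11.0971
Minimum integer c = ⌊11.0971⌋ + 1 = 12
Check: 12·3.81 = 45.72 > 42.28, while 11·3.81 = 41.91 ≤ 42.28

Final: 12 servers


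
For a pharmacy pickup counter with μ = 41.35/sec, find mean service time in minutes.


Mean service time = 1/μ = 1/41.35 second = 0.02418 second
In minutes: 0.02418 × 0.0166667 = 0.0004031 min

Final: 0.0004031 min


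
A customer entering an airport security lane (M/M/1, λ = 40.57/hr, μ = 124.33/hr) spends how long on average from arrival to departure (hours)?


W = 1/(μ−λ) = 1/(124.33 − 40.57) = 1/83.76 = 0.01194 hr

Final: 0.01194 hr


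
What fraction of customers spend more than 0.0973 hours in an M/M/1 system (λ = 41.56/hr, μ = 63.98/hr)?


W ~ Exponential(μ−λ) for M/M/1.
μ − λ = 63.98 − 41.56 = 22.4200
P(W > t) = e^{−(μ−λ)t} = e^{−2.1815} = 0.112876

Final: 0.112876


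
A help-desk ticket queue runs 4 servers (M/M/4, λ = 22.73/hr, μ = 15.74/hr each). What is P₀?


a = λ/μ = 22.73/15.74 = 1.4441; ρ = a/c = 0.3610
Σ_{k=0}^{3} a^k/k! (terms k=0..3) = 1.00000 + 1.44409 + 1.04270 + 0.50192 = 3.98871
Tail: a^4/(4!(1−ρ)) = 4.34889/(24·0.6390) = 0.28358
P₀ = 1/(3.98871 + 0.28358) = 1/4.27229 = 0.234066

Final: 0.234066


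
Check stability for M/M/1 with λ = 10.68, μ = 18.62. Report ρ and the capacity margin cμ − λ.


Total capacity cμ = 1·18.62 = 18.62/hr
ρ = λ/(cμ) = 10.68/18.62 = 0.5736
Stable ⇔ ρ < 1: YES
Spare capacity = cμ − λ = 18.62 − 10.68 = 7.94/hr

Final: ρ = 0.5736; stable; margin = 7.94/hr


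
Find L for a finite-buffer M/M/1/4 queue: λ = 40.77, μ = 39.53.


ρ = 40.77/39.53 = 1.0314
L = ρ[1 − (K+1)ρ^K + Kρ^(K+1)] / [(1−ρ)(1−ρ^(K+1))]
Numerator: 1.0314·(1 − 5·1.131503 + 4·1.166996) = 0.010800
Denominator: (-0.03137)·(-0.166996) = 0.005238
L = 0.010800/0.005238 = 2.0617

Final: 2.0617


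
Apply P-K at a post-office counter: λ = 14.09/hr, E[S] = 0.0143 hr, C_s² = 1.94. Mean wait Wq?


ρ = λ·E[S] = 14.09·0.0143 = 0.2015
E[S²] = E[S]²(1+C_s²) = 0.0143²·(1+1.94) = 0.0006012
Wq = λ·E[S²]/(2(1−ρ)) = 14.09·0.0006012/(2·0.7985) = 0.005304 hr

Final: 0.005304 hr


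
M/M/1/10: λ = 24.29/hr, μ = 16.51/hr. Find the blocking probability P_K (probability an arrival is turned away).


ρ = λ/μ = 24.29/16.51 = 1.4712
P_K = (1−ρ)ρ^K/(1−ρ^(K+1)) = (-0.4712·47.512121)/(1 − 69.901236)
= -22.389116/-68.901236 = 0.324945

Final: 0.324945


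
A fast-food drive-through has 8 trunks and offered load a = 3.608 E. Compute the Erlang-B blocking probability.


B(c,a) = (a^c/c!) / Σ_{k=0}^{c} a^k/k!
a^8/8! = 0.712216
Σ terms (k=0..8): 1.00000 + 3.60800 + 6.50883 + 7.82796 + 7.06082 + 5.09508 + 3.06384 + 1.57919 + 0.71222 = 36.455941
B = 0.712216/36.455941 = 0.019536

Final: 0.019536


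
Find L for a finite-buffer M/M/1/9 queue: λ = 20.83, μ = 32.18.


ρ = 20.83/32.18 = 0.6473
L = ρ[1 − (K+1)ρ^K + Kρ^(K+1)] / [(1−ρ)(1−ρ^(K+1))]
Numerator: 0.6473·(1 − 10·0.019949 + 9·0.012913) = 0.593393
Denominator: (0.3527)·(0.987087) = 0.348149
L = 0.593393/0.348149 = 1.7044

Final: 1.7044


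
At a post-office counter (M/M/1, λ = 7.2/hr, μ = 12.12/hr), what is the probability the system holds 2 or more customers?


ρ = 7.2/12.12 = 0.5941
P(N ≥ n) = ρ^n = 0.5941^2 = 0.352907

Final: 0.352907


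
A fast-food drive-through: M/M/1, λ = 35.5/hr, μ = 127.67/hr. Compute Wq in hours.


ρ = 35.5/127.67 = 0.2781
Wq = ρ/(μ−λ) = 0.2781/(127.67 − 35.5) = 0.2781/92.17 = 0.003017 hr

Final: 0.003017 hr


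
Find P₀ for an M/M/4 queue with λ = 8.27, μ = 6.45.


a = λ/μ = 8.27/6.45 = 1.2822; ρ = a/c = 0.3205
Σ_{k=0}^{3} a^k/k! (terms k=0..3) = 1.00000 + 1.28217 + 0.82198 + 0.35131 = 3.45546
Tail: a^4/(4!(1−ρ)) = 2.70261/(24·0.6795) = 0.16573
P₀ = 1/(3.45546 + 0.16573) = 1/3.62119 = 0.276152

Final: 0.276152


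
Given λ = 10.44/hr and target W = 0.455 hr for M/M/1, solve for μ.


W = 1/(μ−λ) ⇒ μ − λ = 1/W = 1/0.455 = 2.1978
μ = λ + 1/W = 10.44 + 2.1978 = 12.6378 per hr

Final: 12.6378 /hr


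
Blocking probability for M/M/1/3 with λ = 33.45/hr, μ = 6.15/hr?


ρ = λ/μ = 33.45/6.15 = 5.4390
P_K = (1−ρ)ρ^K/(1−ρ^(K+1)) = (-4.4390·160.902584)/(1 − 875.153079)
= -714.250495/-874.153079 = 0.817077

Final: 0.817077


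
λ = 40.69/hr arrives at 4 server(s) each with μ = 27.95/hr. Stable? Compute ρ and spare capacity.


Total capacity cμ = 4·27.95 = 111.80/hr
ρ = λ/(cμ) = 40.69/111.80 = 0.3640
Stable ⇔ ρ < 1: YES
Spare capacity = cμ − λ = 111.80 − 40.69 = 71.11/hr

Final: ρ = 0.3640; stable; margin = 71.11/hr


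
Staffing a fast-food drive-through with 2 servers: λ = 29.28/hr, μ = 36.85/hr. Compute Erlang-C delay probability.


a = λ/μ = 0.7946; ρ = a/2 = 0.3973
P₀ = 0.431346 (from M/M/c formula)
C(c,a) = [a^c/(c!(1−ρ))]·P₀ = [0.63135/(2·0.6027)]·0.431346
= 0.52375·0.431346 = 0.225918

Final: 0.225918


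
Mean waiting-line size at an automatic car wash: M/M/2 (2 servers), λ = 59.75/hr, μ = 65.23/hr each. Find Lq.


a = λ/μ = 0.9160; ρ = a/2 = 0.4580
P₀ = 0.371747
Lq = P₀·a^c·ρ / (c!·(1−ρ)²) = 0.371747·0.83904·0.4580/(2·0.29377)
= 0.24314

Final: 0.24314


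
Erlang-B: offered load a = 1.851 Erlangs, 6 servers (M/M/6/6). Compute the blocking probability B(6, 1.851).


B(c,a) = (a^c/c!) / Σ_{k=0}^{c} a^k/k!
a^6/6! = 0.055861
Σ terms (k=0..6): 1.00000 + 1.85100 + 1.71310 + 1.05698 + 0.48912 + 0.18107 + 0.05586 = 6.347135
B = 0.055861/6.347135 = 0.008801

Final: 0.008801


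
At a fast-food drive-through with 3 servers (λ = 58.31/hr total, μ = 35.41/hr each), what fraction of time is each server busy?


ρ = λ/(cμ) = 58.31/(3·35.41) = 58.31/106.23 = 0.5489

Final: 0.5489


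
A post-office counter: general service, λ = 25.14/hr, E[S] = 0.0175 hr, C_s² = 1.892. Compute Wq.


ρ = λ·E[S] = 25.14·0.0175 = 0.4400
E[S²] = E[S]²(1+C_s²) = 0.0175²·(1+1.892) = 0.0008857
Wq = λ·E[S²]/(2(1−ρ)) = 25.14·0.0008857/(2·0.5600) = 0.01988 hr

Final: 0.01988 hr


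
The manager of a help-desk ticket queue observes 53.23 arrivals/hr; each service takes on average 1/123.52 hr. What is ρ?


ρ = λ/μ = 53.23/123.52 = 0.4309

Final: 0.4309


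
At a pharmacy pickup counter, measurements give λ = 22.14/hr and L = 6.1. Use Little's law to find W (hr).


W = L/λ = 6.1/22.14 = 0.2755 hr

Final: 0.2755 hr


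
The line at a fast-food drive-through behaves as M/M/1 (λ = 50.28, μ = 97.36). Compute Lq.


ρ = 50.28/97.36 = 0.5164
Lq = ρ²/(1−ρ) = 0.2667/0.4836 = 0.5515

Final: 0.5515


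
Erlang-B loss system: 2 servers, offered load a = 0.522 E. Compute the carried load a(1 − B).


B(2,0.522) = 0.082161 (Erlang-B)
Carried load = a(1 − B) = 0.522·(1 − 0.082161) = 0.522·0.917839 = 0.4791 E

Final: 0.4791 Erlangs


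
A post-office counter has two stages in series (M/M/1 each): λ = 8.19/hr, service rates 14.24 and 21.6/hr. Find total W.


Each node sees arrival rate λ = 8.19/hr (tandem ⇒ throughput preserved).
W₁ = 1/(μ₁−λ) = 1/(14.24−8.19) = 0.16529 hr
W₂ = 1/(μ₂−λ) = 1/(21.6−8.19) = 0.07457 hr
W_total = W₁ + W₂ = 0.16529 + 0.07457 = 0.23986 hr

Final: 0.23986 hr


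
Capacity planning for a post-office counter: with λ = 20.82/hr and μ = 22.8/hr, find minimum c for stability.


Stability requires cμ > λ ⇔ c > λ/μ.
λ/μ = 20.82/22.8 = 0.9132
Minimum integer c = ⌊0.9132⌋ + 1 = 1
Check: 1·22.8 = 22.80 > 20.82, while 0·22.8 = 0.00 ≤ 20.82

Final: 1 servers


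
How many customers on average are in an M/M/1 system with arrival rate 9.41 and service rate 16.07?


ρ = λ/μ = 9.41/16.07 = 0.5856
L = ρ/(1−ρ) = 0.5856/(1 − 0.5856) = 0.5856/0.4144 = 1.4129

Final: 1.4129


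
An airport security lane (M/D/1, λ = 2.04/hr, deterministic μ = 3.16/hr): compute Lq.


ρ = 2.04/3.16 = 0.6456
M/D/1: Lq = ρ²/(2(1−ρ)) = 0.4168/(2·0.3544) = 0.58793

Final: 0.58793


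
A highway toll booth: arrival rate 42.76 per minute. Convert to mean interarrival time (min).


Mean interarrival time = 1/λ = 1/42.76 minute = 0.02339 minute
In minutes: 0.02339 × 1 = 0.02339 min

Final: 0.02339 min


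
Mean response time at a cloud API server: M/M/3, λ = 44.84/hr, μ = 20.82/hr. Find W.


a = 2.1537; ρ = 0.7179; P₀ = 0.087913
Lq = P₀·a^c·ρ/(c!(1−ρ)²) = 1.32042
Wq = Lq/λ = 1.32042/44.84 = 0.02945 hr
W = Wq + 1/μ = 0.02945 + 0.04803 = 0.07748 hr

Final: 0.07748 hr


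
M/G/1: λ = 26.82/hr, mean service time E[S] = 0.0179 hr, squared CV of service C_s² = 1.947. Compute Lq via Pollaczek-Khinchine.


ρ = λ·E[S] = 26.82·0.0179 = 0.4801
Lq = ρ²(1+C_s²)/(2(1−ρ)) = 0.2305·(1+1.947)/(2·0.5199)
= 0.2305·2.9470/1.0398 = 0.65318

Final: 0.65318


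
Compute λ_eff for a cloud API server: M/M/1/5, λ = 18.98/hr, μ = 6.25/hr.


ρ = 3.0368; P_K = (1−ρ)ρ^5/(1−ρ^6) = 0.671562
λ_eff = λ(1 − P_K) = 18.98·(1 − 0.671562) = 18.98·0.328438 = 6.2337 /hr

Final: 6.2337 /hr


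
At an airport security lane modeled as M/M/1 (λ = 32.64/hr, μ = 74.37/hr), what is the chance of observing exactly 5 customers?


ρ = 32.64/74.37 = 0.4389
P_n = (1−ρ)·ρ^n = (1 − 0.4389)·0.4389^5 = 0.5611·0.016284 = 0.009137

Final: 0.009137


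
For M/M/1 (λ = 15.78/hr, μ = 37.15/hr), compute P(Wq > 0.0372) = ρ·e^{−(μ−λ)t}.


ρ = 15.78/37.15 = 0.4248
P(Wq > t) = ρ·e^{−(μ−λ)t} = 0.4248·e^{−0.7950}
= 0.4248·0.451597 = 0.191823

Final: 0.191823


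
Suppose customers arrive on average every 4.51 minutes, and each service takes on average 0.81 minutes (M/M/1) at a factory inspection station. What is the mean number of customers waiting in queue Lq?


λ = 60/4.51 = 13.3038 /hr
μ = 60/0.81 = 74.0741 /hr
ρ = λ/μ = 13.3038/74.0741 = 0.1796
Lq = ρ²/(1−ρ) = 0.03226/0.8204 = 0.03932

Final: 0.03932


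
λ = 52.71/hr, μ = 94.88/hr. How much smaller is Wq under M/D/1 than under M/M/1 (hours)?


ρ = 52.71/94.88 = 0.5555
Wq(M/M/1) = ρ/(μ−λ) = 0.5555/42.17 = 0.01317 hr
Wq(M/D/1) = ρ/(2(μ−λ)) = 0.006587 hr
Savings = 0.01317 − 0.006587 = 0.006587 hr

Final: 0.006587 hr


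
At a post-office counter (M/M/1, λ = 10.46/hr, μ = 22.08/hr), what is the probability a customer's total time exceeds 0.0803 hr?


W ~ Exponential(μ−λ) for M/M/1.
μ − λ = 22.08 − 10.46 = 11.6200
P(W > t) = e^{−(μ−λ)t} = e^{−0.9331} = 0.393338

Final: 0.393338


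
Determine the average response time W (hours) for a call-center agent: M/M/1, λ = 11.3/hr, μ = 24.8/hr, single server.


W = 1/(μ−λ) = 1/(24.8 − 11.3) = 1/13.50 = 0.07407 hr

Final: 0.07407 hr


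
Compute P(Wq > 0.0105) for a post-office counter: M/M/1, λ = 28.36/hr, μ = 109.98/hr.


ρ = 28.36/109.98 = 0.2579
P(Wq > t) = ρ·e^{−(μ−λ)t} = 0.2579·e^{−0.8570}
= 0.2579·0.424429 = 0.109445

Final: 0.109445


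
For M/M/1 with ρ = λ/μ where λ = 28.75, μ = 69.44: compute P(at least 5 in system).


ρ = 28.75/69.44 = 0.4140
P(N ≥ n) = ρ^n = 0.4140^5 = 0.012166

Final: 0.012166


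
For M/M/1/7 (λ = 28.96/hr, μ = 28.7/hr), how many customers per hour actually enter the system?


ρ = 1.0091; P_K = (1−ρ)ρ^7/(1−ρ^8) = 0.128981
λ_eff = λ(1 − P_K) = 28.96·(1 − 0.128981) = 28.96·0.871019 = 25.2247 /hr

Final: 25.2247 /hr


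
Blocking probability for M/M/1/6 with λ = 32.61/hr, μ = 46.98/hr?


ρ = λ/μ = 32.61/46.98 = 0.6941
P_K = (1−ρ)ρ^K/(1−ρ^(K+1)) = (0.3059·0.111848)/(1 − 0.077636)
= 0.034211/0.922364 = 0.037091

Final: 0.037091


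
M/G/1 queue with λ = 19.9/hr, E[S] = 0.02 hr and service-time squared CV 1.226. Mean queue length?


ρ = λ·E[S] = 19.9·0.02 = 0.3980
Lq = ρ²(1+C_s²)/(2(1−ρ)) = 0.1584·(1+1.226)/(2·0.6020)
= 0.1584·2.2260/1.2040 = 0.29286

Final: 0.29286


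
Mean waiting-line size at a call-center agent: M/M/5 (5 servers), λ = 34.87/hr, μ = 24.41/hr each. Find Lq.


a = λ/μ = 1.4285; ρ = a/5 = 0.2857
P₀ = 0.239372
Lq = P₀·a^c·ρ / (c!·(1−ρ)²) = 0.239372·5.94868·0.2857/(120·0.51022)
= 0.006645

Final: 0.006645


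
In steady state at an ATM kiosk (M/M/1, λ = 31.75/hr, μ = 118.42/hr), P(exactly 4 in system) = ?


ρ = 31.75/118.42 = 0.2681
P_n = (1−ρ)·ρ^n = (1 − 0.2681)·0.2681^4 = 0.7319·0.005167 = 0.003782

Final: 0.003782


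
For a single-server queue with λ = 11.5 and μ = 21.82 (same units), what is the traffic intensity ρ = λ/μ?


ρ = λ/μ = 11.5/21.82 = 0.5270

Final: 0.5270


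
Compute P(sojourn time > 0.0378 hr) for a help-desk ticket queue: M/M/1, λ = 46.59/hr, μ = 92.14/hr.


W ~ Exponential(μ−λ) for M/M/1.
μ − λ = 92.14 − 46.59 = 45.5500
P(W > t) = e^{−(μ−λ)t} = e^{−1.7218} = 0.178746

Final: 0.178746


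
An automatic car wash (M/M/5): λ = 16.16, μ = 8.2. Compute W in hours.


a = 1.9707; ρ = 0.3941; P₀ = 0.138396
Lq = P₀·a^c·ρ/(c!(1−ρ)²) = 0.03681
Wq = Lq/λ = 0.03681/16.16 = 0.002278 hr
W = Wq + 1/μ = 0.002278 + 0.12195 = 0.12423 hr

Final: 0.12423 hr


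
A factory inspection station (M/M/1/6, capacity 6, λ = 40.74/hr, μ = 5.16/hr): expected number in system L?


ρ = 40.74/5.16 = 7.8953
L = ρ[1 − (K+1)ρ^K + Kρ^(K+1)] / [(1−ρ)(1−ρ^(K+1))]
Numerator: 7.8953·(1 − 7·242230.005045 + 6·1912490.388666) = 77211247.772674
Denominator: (-6.8953)·(-1912489.388666) = 13187281.482316
L = 77211247.772674/13187281.482316 = 5.8550

Final: 5.8550


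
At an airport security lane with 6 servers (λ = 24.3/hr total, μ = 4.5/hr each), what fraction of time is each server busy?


ρ = λ/(cμ) = 24.3/(6·4.5) = 24.3/27.00 = 0.9000

Final: 0.9000


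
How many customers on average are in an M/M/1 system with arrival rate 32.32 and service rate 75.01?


ρ = λ/μ = 32.32/75.01 = 0.4309
L = ρ/(1−ρ) = 0.4309/(1 − 0.4309) = 0.4309/0.5691 = 0.7571

Final: 0.7571


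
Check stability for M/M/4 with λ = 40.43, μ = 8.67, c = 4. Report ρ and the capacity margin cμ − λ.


Total capacity cμ = 4·8.67 = 34.68/hr
ρ = λ/(cμ) = 40.43/34.68 = 1.1658
Stable ⇔ ρ < 1: NO
Spare capacity = cμ − λ = 34.68 − 40.43 = -5.75/hr

Final: ρ = 1.1658; unstable; margin = -5.75/hr


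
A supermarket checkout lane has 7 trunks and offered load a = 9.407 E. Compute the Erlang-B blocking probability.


B(c,a) = (a^c/c!) / Σ_{k=0}^{c} a^k/k!
a^7/7! = 1293.383963
Σ terms (k=0..7): 1.00000 + 9.40700 + 44.24582 + 138.74016 + 326.28216 + 613.86726 + 962.44156 + 1293.38396 = 3389.367931
B = 1293.383963/3389.367931 = 0.381600

Final: 0.381600


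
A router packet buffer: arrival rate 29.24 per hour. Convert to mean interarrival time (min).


Mean interarrival time = 1/λ = 1/29.24 hour = 0.03420 hour
In minutes: 0.03420 × 60 = 2.0520 min

Final: 2.0520 min


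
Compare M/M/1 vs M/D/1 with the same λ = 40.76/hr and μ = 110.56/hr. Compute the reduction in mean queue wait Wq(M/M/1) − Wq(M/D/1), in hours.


ρ = 40.76/110.56 = 0.3687
Wq(M/M/1) = ρ/(μ−λ) = 0.3687/69.80 = 0.005282 hr
Wq(M/D/1) = ρ/(2(μ−λ)) = 0.002641 hr
Savings = 0.005282 − 0.002641 = 0.002641 hr

Final: 0.002641 hr


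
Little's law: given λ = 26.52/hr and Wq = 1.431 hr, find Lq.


Lq = λWq = 26.52·1.431 = 37.9501

Final: 37.9501


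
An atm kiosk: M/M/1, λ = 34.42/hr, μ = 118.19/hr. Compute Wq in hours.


ρ = 34.42/118.19 = 0.2912
Wq = ρ/(μ−λ) = 0.2912/(118.19 − 34.42) = 0.2912/83.77 = 0.003476 hr

Final: 0.003476 hr


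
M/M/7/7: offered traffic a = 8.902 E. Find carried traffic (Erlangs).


B(7,8.902) = 0.356617 (Erlang-B)
Carried load = a(1 − B) = 8.902·(1 − 0.356617) = 8.902·0.643383 = 5.7274 E

Final: 5.7274 Erlangs


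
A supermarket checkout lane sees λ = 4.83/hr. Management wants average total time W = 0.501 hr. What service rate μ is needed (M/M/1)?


W = 1/(μ−λ) ⇒ μ − λ = 1/W = 1/0.501 = 1.9960
μ = λ + 1/W = 4.83 + 1.9960 = 6.8260 per hr

Final: 6.8260 /hr


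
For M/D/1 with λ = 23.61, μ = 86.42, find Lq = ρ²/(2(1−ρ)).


ρ = 23.61/86.42 = 0.2732
M/D/1: Lq = ρ²/(2(1−ρ)) = 0.07464/(2·0.7268) = 0.05135

Final: 0.05135


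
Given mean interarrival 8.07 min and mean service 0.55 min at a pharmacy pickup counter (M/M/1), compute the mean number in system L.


λ = 60/8.07 = 7.4349 /hr
μ = 60/0.55 = 109.0909 /hr
ρ = λ/μ = 7.4349/109.0909 = 0.06815
L = ρ/(1−ρ) = 0.06815/0.9318 = 0.07314

Final: 0.07314


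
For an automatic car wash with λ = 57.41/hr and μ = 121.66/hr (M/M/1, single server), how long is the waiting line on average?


ρ = 57.41/121.66 = 0.4719
Lq = ρ²/(1−ρ) = 0.2227/0.5281 = 0.4217

Final: 0.4217


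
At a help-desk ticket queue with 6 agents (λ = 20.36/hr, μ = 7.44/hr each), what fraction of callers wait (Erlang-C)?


a = λ/μ = 2.7366; ρ = a/6 = 0.4561
P₀ = 0.064166 (from M/M/c formula)
C(c,a) = [a^c/(c!(1−ρ))]·P₀ = [419.98041/(720·0.5439)]·0.064166
= 1.07244·0.064166 = 0.068814

Final: 0.068814


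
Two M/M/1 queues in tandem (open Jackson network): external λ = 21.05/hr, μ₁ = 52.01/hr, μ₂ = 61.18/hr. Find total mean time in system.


Each node sees arrival rate λ = 21.05/hr (tandem ⇒ throughput preserved).
W₁ = 1/(μ₁−λ) = 1/(52.01−21.05) = 0.03230 hr
W₂ = 1/(μ₂−λ) = 1/(61.18−21.05) = 0.02492 hr
W_total = W₁ + W₂ = 0.03230 + 0.02492 = 0.05722 hr

Final: 0.05722 hr


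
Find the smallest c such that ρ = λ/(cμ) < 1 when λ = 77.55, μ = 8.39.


Stability requires cμ > λ ⇔ c > λ/μ.
λ/μ = 77.55/8.39 = 9.2431
Minimum integer c = ⌊9.2431⌋ + 1 = 10
Check: 10·8.39 = 83.90 > 77.55, while 9·8.39 = 75.51 ≤ 77.55

Final: 10 servers


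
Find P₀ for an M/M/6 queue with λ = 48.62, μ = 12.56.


a = λ/μ = 48.62/12.56 = 3.8710; ρ = a/c = 0.6452
Σ_{k=0}^{5} a^k/k! (terms k=0..5) = 1.00000 + 3.87102 + 7.49239 + 9.66773 + 9.35600 + 7.24345 = 38.63059
Tail: a^6/(6!(1−ρ)) = 3364.74294/(720·0.3548) = 13.17040
P₀ = 1/(38.63059 + 13.17040) = 1/51.80099 = 0.019305

Final: 0.019305


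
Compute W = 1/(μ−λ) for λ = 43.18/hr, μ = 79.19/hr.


W = 1/(μ−λ) = 1/(79.19 − 43.18) = 1/36.01 = 0.02777 hr

Final: 0.02777 hr


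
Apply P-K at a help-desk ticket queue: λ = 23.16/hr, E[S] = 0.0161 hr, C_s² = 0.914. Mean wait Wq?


ρ = λ·E[S] = 23.16·0.0161 = 0.3729
E[S²] = E[S]²(1+C_s²) = 0.0161²·(1+0.914) = 0.0004961
Wq = λ·E[S²]/(2(1−ρ)) = 23.16·0.0004961/(2·0.6271) = 0.009161 hr

Final: 0.009161 hr


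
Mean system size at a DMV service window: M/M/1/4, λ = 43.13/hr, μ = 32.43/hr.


ρ = 43.13/32.43 = 1.3299
L = ρ[1 − (K+1)ρ^K + Kρ^(K+1)] / [(1−ρ)(1−ρ^(K+1))]
Numerator: 1.3299·(1 − 5·3.128456 + 4·4.160663) = 2.660379
Denominator: (-0.3299)·(-3.160663) = 1.042834
L = 2.660379/1.042834 = 2.5511

Final: 2.5511


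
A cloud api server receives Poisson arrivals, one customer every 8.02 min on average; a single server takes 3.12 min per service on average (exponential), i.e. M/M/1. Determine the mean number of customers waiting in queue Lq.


λ = 60/8.02 = 7.4813 /hr
μ = 60/3.12 = 19.2308 /hr
ρ = λ/μ = 7.4813/19.2308 = 0.3890
Lq = ρ²/(1−ρ) = 0.1513/0.6110 = 0.2477

Final: 0.2477


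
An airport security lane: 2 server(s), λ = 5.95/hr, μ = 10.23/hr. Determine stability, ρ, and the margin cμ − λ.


Total capacity cμ = 2·10.23 = 20.46/hr
ρ = λ/(cμ) = 5.95/20.46 = 0.2908
Stable ⇔ ρ < 1: YES
Spare capacity = cμ − λ = 20.46 − 5.95 = 14.51/hr

Final: ρ = 0.2908; stable; margin = 14.51/hr


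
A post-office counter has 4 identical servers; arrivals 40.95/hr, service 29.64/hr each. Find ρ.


ρ = λ/(cμ) = 40.95/(4·29.64) = 40.95/118.56 = 0.3454

Final: 0.3454


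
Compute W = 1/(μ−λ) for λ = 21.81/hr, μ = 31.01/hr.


W = 1/(μ−λ) = 1/(31.01 − 21.81) = 1/9.20 = 0.1087 hr

Final: 0.1087 hr


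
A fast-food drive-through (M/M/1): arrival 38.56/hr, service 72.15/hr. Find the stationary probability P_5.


ρ = 38.56/72.15 = 0.5344
P_n = (1−ρ)·ρ^n = (1 − 0.5344)·0.5344^5 = 0.4656·0.043602 = 0.020299

Final: 0.020299


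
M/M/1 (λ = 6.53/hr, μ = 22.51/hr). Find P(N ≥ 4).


ρ = 6.53/22.51 = 0.2901
P(N ≥ n) = ρ^n = 0.2901^4 = 0.007082

Final: 0.007082


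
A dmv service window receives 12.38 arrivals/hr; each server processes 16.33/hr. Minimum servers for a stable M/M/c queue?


Stability requires cμ > λ ⇔ c > λ/μ.
λ/μ = 12.38/16.33 = 0.7581
Minimum integer c = ⌊0.7581⌋ + 1 = 1
Check: 1·16.33 = 16.33 > 12.38, while 0·16.33 = 0.00 ≤ 12.38

Final: 1 servers


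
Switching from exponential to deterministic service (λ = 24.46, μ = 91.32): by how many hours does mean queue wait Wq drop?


ρ = 24.46/91.32 = 0.2678
Wq(M/M/1) = ρ/(μ−λ) = 0.2678/66.86 = 0.004006 hr
Wq(M/D/1) = ρ/(2(μ−λ)) = 0.002003 hr
Savings = 0.004006 − 0.002003 = 0.002003 hr

Final: 0.002003 hr


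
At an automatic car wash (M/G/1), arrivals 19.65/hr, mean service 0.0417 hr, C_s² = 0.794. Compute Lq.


ρ = λ·E[S] = 19.65·0.0417 = 0.8194
Lq = ρ²(1+C_s²)/(2(1−ρ)) = 0.6714·(1+0.794)/(2·0.1806)
= 0.6714·1.7940/0.3612 = 3.33491

Final: 3.33491


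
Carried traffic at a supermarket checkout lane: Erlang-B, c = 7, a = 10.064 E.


B(7,10.064) = 0.411884 (Erlang-B)
Carried load = a(1 − B) = 10.064·(1 − 0.411884) = 10.064·0.588116 = 5.9188 E

Final: 5.9188 Erlangs


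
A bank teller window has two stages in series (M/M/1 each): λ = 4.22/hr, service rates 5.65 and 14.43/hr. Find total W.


Each node sees arrival rate λ = 4.22/hr (tandem ⇒ throughput preserved).
W₁ = 1/(μ₁−λ) = 1/(5.65−4.22) = 0.69930 hr
W₂ = 1/(μ₂−λ) = 1/(14.43−4.22) = 0.09794 hr
W_total = W₁ + W₂ = 0.69930 + 0.09794 = 0.79724 hr

Final: 0.79724 hr


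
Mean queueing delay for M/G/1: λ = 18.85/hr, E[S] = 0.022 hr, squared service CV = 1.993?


ρ = λ·E[S] = 18.85·0.022 = 0.4147
E[S²] = E[S]²(1+C_s²) = 0.022²·(1+1.993) = 0.001449
Wq = λ·E[S²]/(2(1−ρ)) = 18.85·0.001449/(2·0.5853) = 0.02333 hr

Final: 0.02333 hr


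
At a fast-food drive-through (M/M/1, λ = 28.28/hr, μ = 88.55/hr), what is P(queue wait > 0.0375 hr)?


ρ = 28.28/88.55 = 0.3194
P(Wq > t) = ρ·e^{−(μ−λ)t} = 0.3194·e^{−2.2601}
= 0.3194·0.104337 = 0.033322

Final: 0.033322


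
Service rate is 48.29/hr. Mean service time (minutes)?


Mean service time = 1/μ = 1/48.29 hour = 0.02071 hour
In minutes: 0.02071 × 60 = 1.2425 min

Final: 1.2425 min


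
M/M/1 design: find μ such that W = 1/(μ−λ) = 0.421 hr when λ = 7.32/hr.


W = 1/(μ−λ) ⇒ μ − λ = 1/W = 1/0.421 = 2.3753
μ = λ + 1/W = 7.32 + 2.3753 = 9.6953 per hr

Final: 9.6953 /hr


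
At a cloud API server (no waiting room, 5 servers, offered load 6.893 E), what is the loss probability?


B(c,a) = (a^c/c!) / Σ_{k=0}^{c} a^k/k!
a^5/5! = 129.676161
Σ terms (k=0..5): 1.00000 + 6.89300 + 23.75672 + 54.58503 + 94.06366 + 129.67616 = 309.974580
B = 129.676161/309.974580 = 0.418345

Final: 0.418345


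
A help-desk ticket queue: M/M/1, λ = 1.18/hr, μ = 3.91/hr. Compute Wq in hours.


ρ = 1.18/3.91 = 0.3018
Wq = ρ/(μ−λ) = 0.3018/(3.91 − 1.18) = 0.3018/2.73 = 0.1105 hr

Final: 0.1105 hr


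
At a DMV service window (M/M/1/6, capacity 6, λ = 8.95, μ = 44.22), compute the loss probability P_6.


ρ = λ/μ = 8.95/44.22 = 0.2024
P_K = (1−ρ)ρ^K/(1−ρ^(K+1)) = (0.7976·0.00006874)/(1 − 0.00001391)
= 0.00005483/0.999986 = 0.00005483

Final: 0.00005483


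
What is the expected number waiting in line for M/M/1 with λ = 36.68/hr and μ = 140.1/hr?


ρ = 36.68/140.1 = 0.2618
Lq = ρ²/(1−ρ) = 0.06855/0.7382 = 0.09286

Final: 0.09286


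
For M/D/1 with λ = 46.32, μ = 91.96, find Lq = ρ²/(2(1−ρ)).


ρ = 46.32/91.96 = 0.5037
M/D/1: Lq = ρ²/(2(1−ρ)) = 0.2537/(2·0.4963) = 0.25560

Final: 0.25560


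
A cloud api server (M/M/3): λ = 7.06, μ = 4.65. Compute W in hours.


a = 1.5183; ρ = 0.5061; P₀ = 0.206105
Lq = P₀·a^c·ρ/(c!(1−ρ)²) = 0.24942
Wq = Lq/λ = 0.24942/7.06 = 0.03533 hr
W = Wq + 1/μ = 0.03533 + 0.21505 = 0.25038 hr

Final: 0.25038 hr


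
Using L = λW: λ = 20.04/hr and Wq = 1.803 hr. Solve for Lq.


Lq = λWq = 20.04·1.803 = 36.1321

Final: 36.1321


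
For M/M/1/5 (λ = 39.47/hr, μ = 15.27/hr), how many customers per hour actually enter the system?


ρ = 2.5848; P_K = (1−ρ)ρ^5/(1−ρ^6) = 0.615187
λ_eff = λ(1 − P_K) = 39.47·(1 − 0.615187) = 39.47·0.384813 = 15.1886 /hr

Final: 15.1886 /hr


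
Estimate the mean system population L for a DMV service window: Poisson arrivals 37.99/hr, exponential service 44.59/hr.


ρ = λ/μ = 37.99/44.59 = 0.8520
L = ρ/(1−ρ) = 0.8520/(1 − 0.8520) = 0.8520/0.1480 = 5.7561

Final: 5.7561


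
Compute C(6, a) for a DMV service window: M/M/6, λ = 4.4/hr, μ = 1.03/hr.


a = λ/μ = 4.2718; ρ = a/6 = 0.7120
P₀ = 0.012132 (from M/M/c formula)
C(c,a) = [a^c/(c!(1−ρ))]·P₀ = [6077.04862/(720·0.2880)]·0.012132
= 29.30412·0.012132 = 0.355532

Final: 0.355532


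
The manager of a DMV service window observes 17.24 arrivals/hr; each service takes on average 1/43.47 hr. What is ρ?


ρ = λ/μ = 17.24/43.47 = 0.3966

Final: 0.3966


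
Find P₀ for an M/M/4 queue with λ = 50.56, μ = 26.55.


a = λ/μ = 50.56/26.55 = 1.9043; ρ = a/c = 0.4761
Σ_{k=0}^{3} a^k/k! (terms k=0..3) = 1.00000 + 1.90433 + 1.81324 + 1.15100 = 5.86857
Tail: a^4/(4!(1−ρ)) = 13.15134/(24·0.5239) = 1.04591
P₀ = 1/(5.86857 + 1.04591) = 1/6.91449 = 0.144624

Final: 0.144624


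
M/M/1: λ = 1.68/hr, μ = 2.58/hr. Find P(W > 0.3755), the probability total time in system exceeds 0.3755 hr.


W ~ Exponential(μ−λ) for M/M/1.
μ − λ = 2.58 − 1.68 = 0.9000
P(W > t) = e^{−(μ−λ)t} = e^{−0.3380} = 0.713231

Final: 0.713231


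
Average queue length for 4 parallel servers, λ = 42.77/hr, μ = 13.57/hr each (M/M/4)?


a = λ/μ = 3.1518; ρ = a/4 = 0.7880
P₀ = 0.029649
Lq = P₀·a^c·ρ / (c!·(1−ρ)²) = 0.029649·98.68192·0.7880/(24·0.04496)
= 2.13633

Final: 2.13633


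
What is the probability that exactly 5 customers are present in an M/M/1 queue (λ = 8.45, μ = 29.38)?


ρ = 8.45/29.38 = 0.2876
P_n = (1−ρ)·ρ^n = (1 − 0.2876)·0.2876^5 = 0.7124·0.001968 = 0.001402

Final: 0.001402


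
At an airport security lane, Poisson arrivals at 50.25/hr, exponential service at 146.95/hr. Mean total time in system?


W = 1/(μ−λ) = 1/(146.95 − 50.25) = 1/96.70 = 0.01034 hr

Final: 0.01034 hr


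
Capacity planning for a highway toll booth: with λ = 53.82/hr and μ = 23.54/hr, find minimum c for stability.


Stability requires cμ > λ ⇔ c > λ/μ.
λ/μ = 53.82/23.54 = 2.2863
Minimum integer c = ⌊2.2863⌋ + 1 = 3
Check: 3·23.54 = 70.62 > 53.82, while 2·23.54 = 47.08 ≤ 53.82

Final: 3 servers


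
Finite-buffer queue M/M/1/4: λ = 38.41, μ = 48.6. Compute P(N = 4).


ρ = λ/μ = 38.41/48.6 = 0.7903
P_K = (1−ρ)ρ^K/(1−ρ^(K+1)) = (0.2097·0.390150)/(1 − 0.308347)
= 0.081803/0.691653 = 0.118272

Final: 0.118272


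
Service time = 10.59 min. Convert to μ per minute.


μ = 1/(service time) in consistent units.
1 minute = 1 min, so μ = 1/10.59 = 0.09443 per minute

Final: 0.09443 /min


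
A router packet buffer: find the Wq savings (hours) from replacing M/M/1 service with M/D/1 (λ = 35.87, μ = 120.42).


ρ = 35.87/120.42 = 0.2979
Wq(M/M/1) = ρ/(μ−λ) = 0.2979/84.55 = 0.003523 hr
Wq(M/D/1) = ρ/(2(μ−λ)) = 0.001762 hr
Savings = 0.003523 − 0.001762 = 0.001762 hr

Final: 0.001762 hr


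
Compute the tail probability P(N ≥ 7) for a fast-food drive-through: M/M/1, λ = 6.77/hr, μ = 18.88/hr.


ρ = 6.77/18.88 = 0.3586
P(N ≥ n) = ρ^n = 0.3586^7 = 0.0007623

Final: 0.0007623


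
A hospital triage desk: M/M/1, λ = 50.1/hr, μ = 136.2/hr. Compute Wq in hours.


ρ = 50.1/136.2 = 0.3678
Wq = ρ/(μ−λ) = 0.3678/(136.2 − 50.1) = 0.3678/86.10 = 0.004272 hr

Final: 0.004272 hr


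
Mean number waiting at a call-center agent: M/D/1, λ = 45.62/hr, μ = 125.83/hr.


ρ = 45.62/125.83 = 0.3626
M/D/1: Lq = ρ²/(2(1−ρ)) = 0.1314/(2·0.6374) = 0.10310

Final: 0.10310


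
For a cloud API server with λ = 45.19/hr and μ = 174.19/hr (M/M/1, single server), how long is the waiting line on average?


ρ = 45.19/174.19 = 0.2594
Lq = ρ²/(1−ρ) = 0.06730/0.7406 = 0.09088

Final: 0.09088


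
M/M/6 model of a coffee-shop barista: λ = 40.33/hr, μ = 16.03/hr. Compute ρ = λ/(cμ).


ρ = λ/(cμ) = 40.33/(6·16.03) = 40.33/96.18 = 0.4193

Final: 0.4193


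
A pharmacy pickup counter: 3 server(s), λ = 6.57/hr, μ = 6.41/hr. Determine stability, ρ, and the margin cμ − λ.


Total capacity cμ = 3·6.41 = 19.23/hr
ρ = λ/(cμ) = 6.57/19.23 = 0.3417
Stable ⇔ ρ < 1: YES
Spare capacity = cμ − λ = 19.23 − 6.57 = 12.66/hr

Final: ρ = 0.3417; stable; margin = 12.66/hr


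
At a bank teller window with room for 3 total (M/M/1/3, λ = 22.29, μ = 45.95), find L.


ρ = 22.29/45.95 = 0.4851
L = ρ[1 − (K+1)ρ^K + Kρ^(K+1)] / [(1−ρ)(1−ρ^(K+1))]
Numerator: 0.4851·(1 − 4·0.114149 + 3·0.055373) = 0.344184
Denominator: (0.5149)·(0.944627) = 0.486396
L = 0.344184/0.486396 = 0.7076

Final: 0.7076


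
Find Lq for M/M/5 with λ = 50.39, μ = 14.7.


a = λ/μ = 3.4279; ρ = a/5 = 0.6856
P₀ = 0.028318
Lq = P₀·a^c·ρ / (c!·(1−ρ)²) = 0.028318·473.29849·0.6856/(120·0.09886)
= 0.77454

Final: 0.77454


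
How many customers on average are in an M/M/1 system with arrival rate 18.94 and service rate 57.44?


ρ = λ/μ = 18.94/57.44 = 0.3297
L = ρ/(1−ρ) = 0.3297/(1 − 0.3297) = 0.3297/0.6703 = 0.4919

Final: 0.4919


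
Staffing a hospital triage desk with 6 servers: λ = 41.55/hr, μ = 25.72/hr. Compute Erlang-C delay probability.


a = λ/μ = 1.6155; ρ = a/6 = 0.2692
P₀ = 0.198717 (from M/M/c formula)
C(c,a) = [a^c/(c!(1−ρ))]·P₀ = [17.77462/(720·0.7308)]·0.198717
= 0.03378·0.198717 = 0.006713

Final: 0.006713


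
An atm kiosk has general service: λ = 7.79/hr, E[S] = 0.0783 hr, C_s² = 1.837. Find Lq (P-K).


ρ = λ·E[S] = 7.79·0.0783 = 0.6100
Lq = ρ²(1+C_s²)/(2(1−ρ)) = 0.3720·(1+1.837)/(2·0.3900)
= 0.3720·2.8370/0.7801 = 1.35305

Final: 1.35305


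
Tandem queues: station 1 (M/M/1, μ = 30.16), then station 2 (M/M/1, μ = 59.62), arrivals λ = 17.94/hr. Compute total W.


Each node sees arrival rate λ = 17.94/hr (tandem ⇒ throughput preserved).
W₁ = 1/(μ₁−λ) = 1/(30.16−17.94) = 0.08183 hr
W₂ = 1/(μ₂−λ) = 1/(59.62−17.94) = 0.02399 hr
W_total = W₁ + W₂ = 0.08183 + 0.02399 = 0.10583 hr

Final: 0.10583 hr


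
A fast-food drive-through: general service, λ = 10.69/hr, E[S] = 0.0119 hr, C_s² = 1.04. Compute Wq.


ρ = λ·E[S] = 10.69·0.0119 = 0.1272
E[S²] = E[S]²(1+C_s²) = 0.0119²·(1+1.04) = 0.0002889
Wq = λ·E[S²]/(2(1−ρ)) = 10.69·0.0002889/(2·0.8728) = 0.001769 hr

Final: 0.001769 hr


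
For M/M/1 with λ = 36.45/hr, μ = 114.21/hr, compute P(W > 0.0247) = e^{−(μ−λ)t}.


W ~ Exponential(μ−λ) for M/M/1.
μ − λ = 114.21 − 36.45 = 77.7600
P(W > t) = e^{−(μ−λ)t} = e^{−1.9207} = 0.146508

Final: 0.146508


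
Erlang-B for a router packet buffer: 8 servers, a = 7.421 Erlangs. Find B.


B(c,a) = (a^c/c!) / Σ_{k=0}^{c} a^k/k!
a^8/8! = 228.128177
Σ terms (k=0..8): 1.00000 + 7.42100 + 27.53562 + 68.11395 + 126.36840 + 187.55598 + 231.97549 + 245.92715 + 228.12818 = 1124.025762
B = 228.128177/1124.025762 = 0.202956

Final: 0.202956


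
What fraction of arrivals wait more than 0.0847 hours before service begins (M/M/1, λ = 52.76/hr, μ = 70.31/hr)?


ρ = 52.76/70.31 = 0.7504
P(Wq > t) = ρ·e^{−(μ−λ)t} = 0.7504·e^{−1.4865}
= 0.7504·0.226166 = 0.169713

Final: 0.169713


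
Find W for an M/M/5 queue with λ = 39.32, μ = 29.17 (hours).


a = 1.3480; ρ = 0.2696; P₀ = 0.259538
Lq = P₀·a^c·ρ/(c!(1−ρ)²) = 0.004864
Wq = Lq/λ = 0.004864/39.32 = 0.0001237 hr
W = Wq + 1/μ = 0.0001237 + 0.03428 = 0.03441 hr

Final: 0.03441 hr


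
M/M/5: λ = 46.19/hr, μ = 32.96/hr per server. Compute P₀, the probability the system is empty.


a = λ/μ = 46.19/32.96 = 1.4014; ρ = a/c = 0.2803
Σ_{k=0}^{4} a^k/k! (terms k=0..4) = 1.00000 + 1.40140 + 0.98195 + 0.45870 + 0.16071 = 4.00276
Tail: a^5/(5!(1−ρ)) = 5.40510/(120·0.7197) = 0.06258
P₀ = 1/(4.00276 + 0.06258) = 1/4.06534 = 0.245982

Final: 0.245982


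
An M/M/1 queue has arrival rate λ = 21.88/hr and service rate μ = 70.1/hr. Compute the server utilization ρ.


ρ = λ/μ = 21.88/70.1 = 0.3121

Final: 0.3121


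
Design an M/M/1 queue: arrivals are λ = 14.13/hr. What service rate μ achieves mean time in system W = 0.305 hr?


W = 1/(μ−λ) ⇒ μ − λ = 1/W = 1/0.305 = 3.2787
μ = λ + 1/W = 14.13 + 3.2787 = 17.4087 per hr

Final: 17.4087 /hr


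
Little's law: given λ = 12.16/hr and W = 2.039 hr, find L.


L = λW = 12.16·2.039 = 24.7942

Final: 24.7942


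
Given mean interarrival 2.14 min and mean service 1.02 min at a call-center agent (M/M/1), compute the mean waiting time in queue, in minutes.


λ = 60/2.14 = 28.0374 /hr
μ = 60/1.02 = 58.8235 /hr
ρ = λ/μ = 28.0374/58.8235 = 0.4766
Wq = ρ/(μ−λ) = 0.4766/(58.8235−28.0374) = 0.01548 hr
In minutes: 0.01548·60 = 0.9289 min

Final: 0.9289 min


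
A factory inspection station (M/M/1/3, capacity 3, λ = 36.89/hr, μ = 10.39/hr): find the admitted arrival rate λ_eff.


ρ = 3.5505; P_K = (1−ρ)ρ^3/(1−ρ^4) = 0.722901
λ_eff = λ(1 − P_K) = 36.89·(1 − 0.722901) = 36.89·0.277099 = 10.2222 /hr

Final: 10.2222 /hr


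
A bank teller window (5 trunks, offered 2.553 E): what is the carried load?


B(5,2.553) = 0.073725 (Erlang-B)
Carried load = a(1 − B) = 2.553·(1 − 0.073725) = 2.553·0.926275 = 2.3648 E

Final: 2.3648 Erlangs


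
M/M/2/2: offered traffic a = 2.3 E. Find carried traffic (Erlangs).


B(2,2.3) = 0.444912 (Erlang-B)
Carried load = a(1 − B) = 2.3·(1 − 0.444912) = 2.3·0.555088 = 1.2767 E

Final: 1.2767 Erlangs


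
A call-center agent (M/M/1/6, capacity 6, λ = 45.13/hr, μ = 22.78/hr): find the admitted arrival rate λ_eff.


ρ = 1.9811; P_K = (1−ρ)ρ^6/(1−ρ^7) = 0.499405
λ_eff = λ(1 − P_K) = 45.13·(1 − 0.499405) = 45.13·0.500595 = 22.5918 /hr

Final: 22.5918 /hr


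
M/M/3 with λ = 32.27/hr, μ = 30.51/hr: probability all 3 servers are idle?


a = λ/μ = 32.27/30.51 = 1.0577; ρ = a/c = 0.3526
Σ_{k=0}^{2} a^k/k! (terms k=0..2) = 1.00000 + 1.05769 + 0.55935 = 2.61704
Tail: a^3/(3!(1−ρ)) = 1.18323/(6·0.6474) = 0.30459
P₀ = 1/(2.61704 + 0.30459) = 1/2.92163 = 0.342275

Final: 0.342275


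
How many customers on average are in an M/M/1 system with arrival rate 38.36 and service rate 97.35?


ρ = λ/μ = 38.36/97.35 = 0.3940
L = ρ/(1−ρ) = 0.3940/(1 − 0.3940) = 0.3940/0.6060 = 0.6503

Final: 0.6503


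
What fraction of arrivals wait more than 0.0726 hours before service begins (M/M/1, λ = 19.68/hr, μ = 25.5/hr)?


ρ = 19.68/25.5 = 0.7718
P(Wq > t) = ρ·e^{−(μ−λ)t} = 0.7718·e^{−0.4225}
= 0.7718·0.655385 = 0.505803

Final: 0.505803


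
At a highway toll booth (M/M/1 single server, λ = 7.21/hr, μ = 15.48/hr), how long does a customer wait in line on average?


ρ = 7.21/15.48 = 0.4658
Wq = ρ/(μ−λ) = 0.4658/(15.48 − 7.21) = 0.4658/8.27 = 0.05632 hr

Final: 0.05632 hr


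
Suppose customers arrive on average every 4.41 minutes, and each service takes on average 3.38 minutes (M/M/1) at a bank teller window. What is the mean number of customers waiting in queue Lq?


λ = 60/4.41 = 13.6054 /hr
μ = 60/3.38 = 17.7515 /hr
ρ = λ/μ = 13.6054/17.7515 = 0.7664
Lq = ρ²/(1−ρ) = 0.5874/0.2336 = 2.5151

Final: 2.5151


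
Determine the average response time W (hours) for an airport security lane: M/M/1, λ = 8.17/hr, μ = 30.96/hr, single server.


W = 1/(μ−λ) = 1/(30.96 − 8.17) = 1/22.79 = 0.04388 hr

Final: 0.04388 hr


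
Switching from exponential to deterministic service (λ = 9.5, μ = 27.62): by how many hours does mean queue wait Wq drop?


ρ = 9.5/27.62 = 0.3440
Wq(M/M/1) = ρ/(μ−λ) = 0.3440/18.12 = 0.01898 hr
Wq(M/D/1) = ρ/(2(μ−λ)) = 0.009491 hr
Savings = 0.01898 − 0.009491 = 0.009491 hr

Final: 0.009491 hr


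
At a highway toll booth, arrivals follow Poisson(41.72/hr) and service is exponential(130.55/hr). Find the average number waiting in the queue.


ρ = 41.72/130.55 = 0.3196
Lq = ρ²/(1−ρ) = 0.1021/0.6804 = 0.1501

Final: 0.1501


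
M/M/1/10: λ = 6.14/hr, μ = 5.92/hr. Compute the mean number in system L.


ρ = 6.14/5.92 = 1.0372
L = ρ[1 − (K+1)ρ^K + Kρ^(K+1)] / [(1−ρ)(1−ρ^(K+1))]
Numerator: 1.0372·(1 − 11·1.440345 + 10·1.493872) = 0.098445
Denominator: (-0.03716)·(-0.493872) = 0.018353
L = 0.098445/0.018353 = 5.3639

Final: 5.3639
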